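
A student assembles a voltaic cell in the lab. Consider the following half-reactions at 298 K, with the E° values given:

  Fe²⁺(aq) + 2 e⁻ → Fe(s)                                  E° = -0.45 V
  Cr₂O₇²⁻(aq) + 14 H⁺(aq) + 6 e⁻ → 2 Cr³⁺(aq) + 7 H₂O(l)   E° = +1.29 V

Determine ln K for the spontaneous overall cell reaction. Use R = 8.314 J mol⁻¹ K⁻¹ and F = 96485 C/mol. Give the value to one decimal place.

Cathode: Cr₂O₇²⁻/Cr³⁺; anode: Fe²⁺/Fe. E°cell = (+1.29) − (-0.45) = +1.74 V, with n = 6.
ΔG° = −nFE° = −RT ln K, so ln K = nFE°/(RT) = (6)(96485)(+1.74) / ((8.314)(298)) = 406.569.

406.6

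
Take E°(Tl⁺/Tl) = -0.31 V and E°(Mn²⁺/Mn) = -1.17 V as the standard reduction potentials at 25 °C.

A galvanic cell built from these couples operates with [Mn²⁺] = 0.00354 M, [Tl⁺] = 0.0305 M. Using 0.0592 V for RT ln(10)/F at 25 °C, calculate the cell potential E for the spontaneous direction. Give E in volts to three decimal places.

Tl⁺/Tl is the cathode (higher E°), Mn²⁺/Mn the anode: E°cell = -0.31 − (-1.17) = +0.86 V, n = 2.
Overall: 2 Tl⁺(aq) + Mn(s) → 2 Tl(s) + Mn²⁺(aq)
Q = [Mn²⁺] / ([Tl⁺]^2); log Q = 0.580.
E = E° − (0.0592/n) log Q = +0.86 − (0.0592/2)(0.580) = +0.843 V.

+0.843 V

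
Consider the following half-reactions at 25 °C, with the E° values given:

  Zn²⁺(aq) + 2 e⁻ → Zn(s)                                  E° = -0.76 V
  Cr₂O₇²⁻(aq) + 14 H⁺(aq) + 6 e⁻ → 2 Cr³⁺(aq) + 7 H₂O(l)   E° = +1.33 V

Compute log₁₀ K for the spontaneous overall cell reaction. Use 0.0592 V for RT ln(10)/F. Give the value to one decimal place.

211.8

Cathode: Cr₂O₇²⁻/Cr³⁺; anode: Zn²⁺/Zn. E°cell = +2.09 V, n = 6.
log K = nE°cell / 0.0592 = (6)(+2.09) / 0.0592 = 211.8.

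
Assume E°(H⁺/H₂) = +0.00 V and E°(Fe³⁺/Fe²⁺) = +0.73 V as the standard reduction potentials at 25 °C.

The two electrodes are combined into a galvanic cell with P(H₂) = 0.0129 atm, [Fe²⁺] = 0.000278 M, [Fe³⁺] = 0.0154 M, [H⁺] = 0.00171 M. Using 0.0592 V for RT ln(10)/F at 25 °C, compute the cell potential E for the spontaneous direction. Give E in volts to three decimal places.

+0.941 V

Fe³⁺/Fe²⁺ is the cathode (higher E°), H⁺/H₂ the anode: E°cell = +0.73 − (+0.00) = +0.73 V, n = 2.
Overall: 2 Fe³⁺(aq) + H₂(g) → 2 Fe²⁺(aq) + 2 H⁺(aq)
Q = [Fe²⁺]^2·[H⁺]^2 / ([Fe³⁺]^2·P(H₂)); log Q = -7.132.
E = E° − (0.0592/n) log Q = +0.73 − (0.0592/2)(-7.132) = +0.941 V.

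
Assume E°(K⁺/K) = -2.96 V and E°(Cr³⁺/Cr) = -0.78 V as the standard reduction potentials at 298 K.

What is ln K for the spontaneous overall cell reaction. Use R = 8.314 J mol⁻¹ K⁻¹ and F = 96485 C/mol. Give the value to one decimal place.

254.7

Cathode: Cr³⁺/Cr; anode: K⁺/K. E°cell = (-0.78) − (-2.96) = +2.18 V, with n = 3.
ΔG° = −nFE° = −RT ln K, so ln K = nFE°/(RT) = (3)(96485)(+2.18) / ((8.314)(298)) = 254.690.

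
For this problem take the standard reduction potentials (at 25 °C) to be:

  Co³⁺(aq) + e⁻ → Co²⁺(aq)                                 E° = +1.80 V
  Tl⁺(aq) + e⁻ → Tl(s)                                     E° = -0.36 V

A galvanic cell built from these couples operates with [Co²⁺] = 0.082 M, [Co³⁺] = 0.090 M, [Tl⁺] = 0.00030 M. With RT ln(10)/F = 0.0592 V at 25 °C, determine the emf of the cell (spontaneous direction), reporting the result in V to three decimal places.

+2.371 V

Co³⁺/Co²⁺ is the cathode (higher E°), Tl⁺/Tl the anode: E°cell = +1.80 − (-0.36) = +2.16 V, n = 1.
Overall: Co³⁺(aq) + Tl(s) → Co²⁺(aq) + Tl⁺(aq)
Q = [Co²⁺]·[Tl⁺] / ([Co³⁺]); log Q = -3.563.
E = E° − (0.0592/n) log Q = +2.16 − (0.0592/1)(-3.563) = +2.371 V.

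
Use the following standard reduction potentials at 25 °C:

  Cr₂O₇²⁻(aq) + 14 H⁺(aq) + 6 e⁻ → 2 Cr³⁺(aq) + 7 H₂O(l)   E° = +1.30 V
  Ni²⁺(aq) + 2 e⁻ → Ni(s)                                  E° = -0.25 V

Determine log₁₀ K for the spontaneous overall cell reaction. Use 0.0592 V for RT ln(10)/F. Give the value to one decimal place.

157.1

Cathode: Cr₂O₇²⁻/Cr³⁺; anode: Ni²⁺/Ni. E°cell = +1.55 V, n = 6.
log K = nE°cell / 0.0592 = (6)(+1.55) / 0.0592 = 157.1.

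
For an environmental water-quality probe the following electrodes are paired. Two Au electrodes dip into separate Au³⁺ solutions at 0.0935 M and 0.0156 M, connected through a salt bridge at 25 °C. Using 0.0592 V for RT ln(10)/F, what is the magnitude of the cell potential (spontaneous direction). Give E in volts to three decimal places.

For a concentration cell E°cell = 0. The 0.0935 M side is the cathode (reduction is favoured where [Au³⁺] is higher).
With n = 3, E = −(0.0592/3) log([Au³⁺]ₐₙ/[Au³⁺]꜀ₐₜ) = −(0.0592/3) log(0.0156/0.0935) = −(0.0592/3)(-0.778) = +0.015 V.

+0.015 V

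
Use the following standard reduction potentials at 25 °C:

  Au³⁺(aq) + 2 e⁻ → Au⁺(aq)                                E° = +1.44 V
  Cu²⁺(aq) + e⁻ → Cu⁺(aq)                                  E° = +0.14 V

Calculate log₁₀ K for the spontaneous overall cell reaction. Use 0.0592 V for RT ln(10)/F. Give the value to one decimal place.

43.9

Cathode: Au³⁺/Au⁺; anode: Cu²⁺/Cu⁺. E°cell = +1.30 V, n = 2.
log K = nE°cell / 0.0592 = (2)(+1.30) / 0.0592 = 43.9.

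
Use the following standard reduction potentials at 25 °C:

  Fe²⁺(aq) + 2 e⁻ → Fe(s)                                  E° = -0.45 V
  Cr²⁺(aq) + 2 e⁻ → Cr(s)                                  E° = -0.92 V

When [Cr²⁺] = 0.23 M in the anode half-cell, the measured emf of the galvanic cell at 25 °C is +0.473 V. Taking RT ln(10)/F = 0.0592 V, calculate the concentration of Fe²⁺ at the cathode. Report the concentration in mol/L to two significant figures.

0.29 M

Fe²⁺/Fe is the cathode, Cr²⁺/Cr the anode: E°cell = +0.47 V, n = 2.
Overall reaction: Fe²⁺(aq) + Cr(s) → Fe(s) + Cr²⁺(aq); Q = [Cr²⁺]^1/[Fe²⁺]^1.
From E = E° − (0.0592/n) log Q: log Q = (E° − E)·n/0.0592 = (+0.47 − (+0.473))·2/0.0592 = -0.1014.
So 1·log[Fe²⁺] = 1·log(0.23) − log Q = -0.6383 − (-0.1014) = -0.5369; [Fe²⁺] = 10^(-0.5369) ≈ 0.29 M.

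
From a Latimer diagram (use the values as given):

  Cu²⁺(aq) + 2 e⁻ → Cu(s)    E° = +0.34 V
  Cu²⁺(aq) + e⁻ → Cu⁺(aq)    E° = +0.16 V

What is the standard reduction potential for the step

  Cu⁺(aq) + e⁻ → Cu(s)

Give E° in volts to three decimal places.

Sequential free energies add, so n₃E°₃ = n₁E°₁ + n₂E°₂.
With n₃ = 2, and the known step contributing 1×(+0.16) V, the unknown satisfies 1·E° = 2×(+0.34) − 1×(+0.16) = +0.520.
E° = +0.520 / 1 = +0.520 V.

+0.520 V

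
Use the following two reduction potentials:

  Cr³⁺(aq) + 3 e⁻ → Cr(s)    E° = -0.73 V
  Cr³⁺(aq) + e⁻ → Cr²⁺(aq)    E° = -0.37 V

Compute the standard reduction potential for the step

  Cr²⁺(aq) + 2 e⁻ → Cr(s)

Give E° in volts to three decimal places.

-0.910 V

Sequential free energies add, so n₃E°₃ = n₁E°₁ + n₂E°₂.
With n₃ = 3, and the known step contributing 1×(-0.37) V, the unknown satisfies 2·E° = 3×(-0.73) − 1×(-0.37) = -1.820.
E° = -1.820 / 2 = -0.910 V.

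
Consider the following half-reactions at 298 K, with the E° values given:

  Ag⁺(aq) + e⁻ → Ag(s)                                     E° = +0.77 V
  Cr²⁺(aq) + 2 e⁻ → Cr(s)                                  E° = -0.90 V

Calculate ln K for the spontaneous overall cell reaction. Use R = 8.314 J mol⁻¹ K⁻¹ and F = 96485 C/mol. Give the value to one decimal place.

Cathode: Ag⁺/Ag; anode: Cr²⁺/Cr. E°cell = (+0.77) − (-0.90) = +1.67 V, with n = 2.
ΔG° = −nFE° = −RT ln K, so ln K = nFE°/(RT) = (2)(96485)(+1.67) / ((8.314)(298)) = 130.071.

130.1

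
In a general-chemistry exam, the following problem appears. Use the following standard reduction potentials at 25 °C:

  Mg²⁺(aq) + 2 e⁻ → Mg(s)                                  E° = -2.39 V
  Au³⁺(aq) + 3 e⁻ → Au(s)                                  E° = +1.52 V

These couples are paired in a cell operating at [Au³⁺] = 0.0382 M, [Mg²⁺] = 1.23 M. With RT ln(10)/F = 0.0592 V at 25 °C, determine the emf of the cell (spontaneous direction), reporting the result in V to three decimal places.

Au³⁺/Au is the cathode (higher E°), Mg²⁺/Mg the anode: E°cell = +1.52 − (-2.39) = +3.91 V, n = 6.
Overall: 2 Au³⁺(aq) + 3 Mg(s) → 2 Au(s) + 3 Mg²⁺(aq)
Q = [Mg²⁺]^3 / ([Au³⁺]^2); log Q = 3.106.
E = E° − (0.0592/n) log Q = +3.91 − (0.0592/6)(3.106) = +3.879 V.

+3.879 V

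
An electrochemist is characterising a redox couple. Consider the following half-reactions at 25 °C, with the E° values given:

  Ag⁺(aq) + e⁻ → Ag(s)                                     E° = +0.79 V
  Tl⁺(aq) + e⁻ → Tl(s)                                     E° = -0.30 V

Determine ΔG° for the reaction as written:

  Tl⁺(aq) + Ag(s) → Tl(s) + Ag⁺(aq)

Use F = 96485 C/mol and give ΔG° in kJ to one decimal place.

+105.2 kJ

As written, Tl⁺/Tl is reduced (cathode) and Ag⁺/Ag is oxidised (anode), so E°cell = (-0.30) − (+0.79) = -1.09 V.
Balancing electrons gives n = 1.
ΔG° = −nFE° = −(1)(96485)(-1.09) = 105,169 J = +105.2 kJ.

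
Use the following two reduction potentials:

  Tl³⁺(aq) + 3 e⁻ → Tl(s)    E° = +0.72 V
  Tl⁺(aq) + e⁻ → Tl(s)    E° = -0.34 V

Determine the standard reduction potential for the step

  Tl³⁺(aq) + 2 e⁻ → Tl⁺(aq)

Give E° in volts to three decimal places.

Sequential free energies add, so n₃E°₃ = n₁E°₁ + n₂E°₂.
With n₃ = 3, and the known step contributing 1×(-0.34) V, the unknown satisfies 2·E° = 3×(+0.72) − 1×(-0.34) = +2.500.
E° = +2.500 / 2 = +1.250 V.

+1.250 V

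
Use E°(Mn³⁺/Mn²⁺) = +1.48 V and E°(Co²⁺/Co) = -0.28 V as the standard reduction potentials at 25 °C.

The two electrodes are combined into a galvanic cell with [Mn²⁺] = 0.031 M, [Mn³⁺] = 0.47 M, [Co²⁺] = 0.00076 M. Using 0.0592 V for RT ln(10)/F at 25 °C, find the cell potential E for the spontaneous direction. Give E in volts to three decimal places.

+1.922 V

Mn³⁺/Mn²⁺ is the cathode (higher E°), Co²⁺/Co the anode: E°cell = +1.48 − (-0.28) = +1.76 V, n = 2.
Overall: 2 Mn³⁺(aq) + Co(s) → 2 Mn²⁺(aq) + Co²⁺(aq)
Q = [Mn²⁺]^2·[Co²⁺] / ([Mn³⁺]^2); log Q = -5.481.
E = E° − (0.0592/n) log Q = +1.76 − (0.0592/2)(-5.481) = +1.922 V.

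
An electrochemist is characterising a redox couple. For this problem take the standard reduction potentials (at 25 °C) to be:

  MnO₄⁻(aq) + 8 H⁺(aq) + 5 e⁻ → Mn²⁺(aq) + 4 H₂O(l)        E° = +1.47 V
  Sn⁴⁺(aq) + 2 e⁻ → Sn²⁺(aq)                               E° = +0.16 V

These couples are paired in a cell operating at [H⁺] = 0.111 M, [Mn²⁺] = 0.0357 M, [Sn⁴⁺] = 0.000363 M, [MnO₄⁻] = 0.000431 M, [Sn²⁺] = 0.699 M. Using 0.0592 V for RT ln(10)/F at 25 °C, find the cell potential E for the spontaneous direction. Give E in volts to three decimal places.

+1.294 V

MnO₄⁻/Mn²⁺ is the cathode (higher E°), Sn⁴⁺/Sn²⁺ the anode: E°cell = +1.47 − (+0.16) = +1.31 V, n = 10.
Overall: 2 MnO₄⁻(aq) + 16 H⁺(aq) + 5 Sn²⁺(aq) → 2 Mn²⁺(aq) + 8 H₂O(l) + 5 Sn⁴⁺(aq)
Q = [Mn²⁺]^2·[Sn⁴⁺]^5 / ([MnO₄⁻]^2·[H⁺]^16·[Sn²⁺]^5); log Q = 2.688.
E = E° − (0.0592/n) log Q = +1.31 − (0.0592/10)(2.688) = +1.294 V.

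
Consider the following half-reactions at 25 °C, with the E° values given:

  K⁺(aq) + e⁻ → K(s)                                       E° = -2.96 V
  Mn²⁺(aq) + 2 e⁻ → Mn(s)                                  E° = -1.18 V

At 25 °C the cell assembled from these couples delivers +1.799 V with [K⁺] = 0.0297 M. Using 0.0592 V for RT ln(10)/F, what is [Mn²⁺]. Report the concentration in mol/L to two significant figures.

0.0039 M

Mn²⁺/Mn is the cathode, K⁺/K the anode: E°cell = +1.78 V, n = 2.
Overall reaction: Mn²⁺(aq) + 2 K(s) → Mn(s) + 2 K⁺(aq); Q = [K⁺]^2/[Mn²⁺]^1.
From E = E° − (0.0592/n) log Q: log Q = (E° − E)·n/0.0592 = (+1.78 − (+1.799))·2/0.0592 = -0.6419.
So 1·log[Mn²⁺] = 2·log(0.0297) − log Q = -3.0545 − (-0.6419) = -2.4126; [Mn²⁺] = 10^(-2.4126) ≈ 0.0039 M.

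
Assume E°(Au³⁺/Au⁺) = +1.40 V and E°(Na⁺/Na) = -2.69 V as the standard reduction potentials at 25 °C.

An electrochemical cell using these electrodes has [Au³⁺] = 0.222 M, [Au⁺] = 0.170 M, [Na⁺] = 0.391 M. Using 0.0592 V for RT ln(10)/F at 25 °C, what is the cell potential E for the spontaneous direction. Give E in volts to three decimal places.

Au³⁺/Au⁺ is the cathode (higher E°), Na⁺/Na the anode: E°cell = +1.40 − (-2.69) = +4.09 V, n = 2.
Overall: Au³⁺(aq) + 2 Na(s) → Au⁺(aq) + 2 Na⁺(aq)
Q = [Au⁺]·[Na⁺]^2 / ([Au³⁺]); log Q = -0.932.
E = E° − (0.0592/n) log Q = +4.09 − (0.0592/2)(-0.932) = +4.118 V.

+4.118 V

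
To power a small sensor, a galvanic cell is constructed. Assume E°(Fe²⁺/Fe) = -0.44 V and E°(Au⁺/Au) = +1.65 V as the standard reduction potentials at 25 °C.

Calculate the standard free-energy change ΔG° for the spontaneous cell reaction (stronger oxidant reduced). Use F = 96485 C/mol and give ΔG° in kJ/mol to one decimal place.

-403.3 kJ/mol

Au⁺/Au (E° = +1.65 V) is the cathode; Fe²⁺/Fe (E° = -0.44 V) is the anode, so E°cell = +2.09 V.
Balancing electrons gives n = 2 (lcm of 1 and 2).
ΔG° = −nFE° = −(2)(96485)(+2.09) = -403,307 J = -403.3 kJ/mol.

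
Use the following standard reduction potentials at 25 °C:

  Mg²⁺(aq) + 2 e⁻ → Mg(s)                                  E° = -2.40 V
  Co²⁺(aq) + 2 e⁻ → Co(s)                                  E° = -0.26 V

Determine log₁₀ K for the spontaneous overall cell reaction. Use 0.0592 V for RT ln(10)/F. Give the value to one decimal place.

Cathode: Co²⁺/Co; anode: Mg²⁺/Mg. E°cell = +2.14 V, n = 2.
log K = nE°cell / 0.0592 = (2)(+2.14) / 0.0592 = 72.3.

72.3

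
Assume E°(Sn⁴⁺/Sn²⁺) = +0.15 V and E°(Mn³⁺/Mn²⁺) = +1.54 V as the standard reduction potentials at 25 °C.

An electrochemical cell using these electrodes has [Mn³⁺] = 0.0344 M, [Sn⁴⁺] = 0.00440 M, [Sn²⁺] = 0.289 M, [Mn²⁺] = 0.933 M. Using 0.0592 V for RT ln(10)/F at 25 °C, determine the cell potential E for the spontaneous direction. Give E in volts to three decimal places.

+1.359 V

Mn³⁺/Mn²⁺ is the cathode (higher E°), Sn⁴⁺/Sn²⁺ the anode: E°cell = +1.54 − (+0.15) = +1.39 V, n = 2.
Overall: 2 Mn³⁺(aq) + Sn²⁺(aq) → 2 Mn²⁺(aq) + Sn⁴⁺(aq)
Q = [Mn²⁺]^2·[Sn⁴⁺] / ([Mn³⁺]^2·[Sn²⁺]); log Q = 1.049.
E = E° − (0.0592/n) log Q = +1.39 − (0.0592/2)(1.049) = +1.359 V.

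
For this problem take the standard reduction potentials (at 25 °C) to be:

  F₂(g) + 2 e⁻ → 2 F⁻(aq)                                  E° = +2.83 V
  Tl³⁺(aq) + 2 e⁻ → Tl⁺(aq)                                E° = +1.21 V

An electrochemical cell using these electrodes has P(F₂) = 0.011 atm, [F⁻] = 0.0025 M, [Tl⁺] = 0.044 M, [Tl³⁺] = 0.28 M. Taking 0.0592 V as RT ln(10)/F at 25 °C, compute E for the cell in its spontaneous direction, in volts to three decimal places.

F₂/F⁻ is the cathode (higher E°), Tl³⁺/Tl⁺ the anode: E°cell = +2.83 − (+1.21) = +1.62 V, n = 2.
Overall: F₂(g) + Tl⁺(aq) → 2 F⁻(aq) + Tl³⁺(aq)
Q = [F⁻]^2·[Tl³⁺] / (P(F₂)·[Tl⁺]); log Q = -2.442.
E = E° − (0.0592/n) log Q = +1.62 − (0.0592/2)(-2.442) = +1.692 V.

+1.692 V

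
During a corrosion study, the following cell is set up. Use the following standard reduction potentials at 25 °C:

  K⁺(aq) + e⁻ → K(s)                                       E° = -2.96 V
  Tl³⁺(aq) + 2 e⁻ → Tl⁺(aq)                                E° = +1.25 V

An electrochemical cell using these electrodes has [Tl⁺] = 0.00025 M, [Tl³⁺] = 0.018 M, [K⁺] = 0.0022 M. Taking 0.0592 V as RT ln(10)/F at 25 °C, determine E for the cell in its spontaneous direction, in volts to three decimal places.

Tl³⁺/Tl⁺ is the cathode (higher E°), K⁺/K the anode: E°cell = +1.25 − (-2.96) = +4.21 V, n = 2.
Overall: Tl³⁺(aq) + 2 K(s) → Tl⁺(aq) + 2 K⁺(aq)
Q = [Tl⁺]·[K⁺]^2 / ([Tl³⁺]); log Q = -7.172.
E = E° − (0.0592/n) log Q = +4.21 − (0.0592/2)(-7.172) = +4.422 V.

+4.422 V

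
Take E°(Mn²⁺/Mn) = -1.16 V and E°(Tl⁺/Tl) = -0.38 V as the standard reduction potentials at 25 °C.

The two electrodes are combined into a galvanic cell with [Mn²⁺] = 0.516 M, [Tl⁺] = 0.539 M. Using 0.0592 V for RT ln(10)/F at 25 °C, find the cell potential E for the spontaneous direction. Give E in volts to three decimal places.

+0.773 V

Tl⁺/Tl is the cathode (higher E°), Mn²⁺/Mn the anode: E°cell = -0.38 − (-1.16) = +0.78 V, n = 2.
Overall: 2 Tl⁺(aq) + Mn(s) → 2 Tl(s) + Mn²⁺(aq)
Q = [Mn²⁺] / ([Tl⁺]^2); log Q = 0.249.
E = E° − (0.0592/n) log Q = +0.78 − (0.0592/2)(0.249) = +0.773 V.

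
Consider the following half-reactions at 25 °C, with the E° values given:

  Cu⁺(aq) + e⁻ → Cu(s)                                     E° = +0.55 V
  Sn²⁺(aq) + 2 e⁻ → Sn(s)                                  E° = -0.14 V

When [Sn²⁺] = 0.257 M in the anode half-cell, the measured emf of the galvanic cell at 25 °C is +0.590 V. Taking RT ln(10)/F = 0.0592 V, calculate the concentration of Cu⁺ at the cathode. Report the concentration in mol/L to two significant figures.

Cu⁺/Cu is the cathode, Sn²⁺/Sn the anode: E°cell = +0.69 V, n = 2.
Overall reaction: 2 Cu⁺(aq) + Sn(s) → 2 Cu(s) + Sn²⁺(aq); Q = [Sn²⁺]^1/[Cu⁺]^2.
From E = E° − (0.0592/n) log Q: log Q = (E° − E)·n/0.0592 = (+0.69 − (+0.590))·2/0.0592 = 3.3784.
So 2·log[Cu⁺] = 1·log(0.257) − log Q = -0.5901 − (3.3784) = -3.9685; log[Cu⁺] = -3.9685 / 2 = -1.9843; [Cu⁺] = 10^(-1.9843) ≈ 0.010 M.

0.010 M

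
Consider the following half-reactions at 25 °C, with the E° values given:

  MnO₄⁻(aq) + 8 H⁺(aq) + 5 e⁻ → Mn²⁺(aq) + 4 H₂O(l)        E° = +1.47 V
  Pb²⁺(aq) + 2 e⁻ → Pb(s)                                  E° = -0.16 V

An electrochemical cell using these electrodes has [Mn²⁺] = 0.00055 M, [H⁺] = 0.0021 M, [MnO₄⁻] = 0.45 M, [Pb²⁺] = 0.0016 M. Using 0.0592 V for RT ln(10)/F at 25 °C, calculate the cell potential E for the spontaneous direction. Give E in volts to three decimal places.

+1.494 V

MnO₄⁻/Mn²⁺ is the cathode (higher E°), Pb²⁺/Pb the anode: E°cell = +1.47 − (-0.16) = +1.63 V, n = 10.
Overall: 2 MnO₄⁻(aq) + 16 H⁺(aq) + 5 Pb(s) → 2 Mn²⁺(aq) + 8 H₂O(l) + 5 Pb²⁺(aq)
Q = [Mn²⁺]^2·[Pb²⁺]^5 / ([MnO₄⁻]^2·[H⁺]^16); log Q = 23.039.
E = E° − (0.0592/n) log Q = +1.63 − (0.0592/10)(23.039) = +1.494 V.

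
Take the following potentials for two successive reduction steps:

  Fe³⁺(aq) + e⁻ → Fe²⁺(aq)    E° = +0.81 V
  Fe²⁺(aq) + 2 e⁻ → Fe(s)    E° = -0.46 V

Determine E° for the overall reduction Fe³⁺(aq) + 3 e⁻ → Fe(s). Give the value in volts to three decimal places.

Adding the free-energy changes (−nFE°) of the two steps gives −n₃FE°₃ = −n₁FE°₁ − n₂FE°₂.
E°₃ = (1×+0.81 + 2×-0.46) / 3 = (-0.110) / 3 = -0.037 V.

-0.037 V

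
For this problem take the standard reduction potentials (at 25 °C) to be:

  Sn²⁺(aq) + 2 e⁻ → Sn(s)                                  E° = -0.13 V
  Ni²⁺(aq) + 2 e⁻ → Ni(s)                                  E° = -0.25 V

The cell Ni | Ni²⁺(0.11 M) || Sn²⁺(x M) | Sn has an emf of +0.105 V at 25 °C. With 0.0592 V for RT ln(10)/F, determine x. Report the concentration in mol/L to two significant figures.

Sn²⁺/Sn is the cathode, Ni²⁺/Ni the anode: E°cell = +0.12 V, n = 2.
Overall reaction: Sn²⁺(aq) + Ni(s) → Sn(s) + Ni²⁺(aq); Q = [Ni²⁺]^1/[Sn²⁺]^1.
From E = E° − (0.0592/n) log Q: log Q = (E° − E)·n/0.0592 = (+0.12 − (+0.105))·2/0.0592 = 0.5068.
So 1·log[Sn²⁺] = 1·log(0.11) − log Q = -0.9586 − (0.5068) = -1.4654; [Sn²⁺] = 10^(-1.4654) ≈ 0.034 M.

0.034 M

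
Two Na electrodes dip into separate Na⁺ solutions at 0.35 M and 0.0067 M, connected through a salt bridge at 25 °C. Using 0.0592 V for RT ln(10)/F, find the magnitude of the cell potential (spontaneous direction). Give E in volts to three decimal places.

For a concentration cell E°cell = 0. The 0.35 M side is the cathode (reduction is favoured where [Na⁺] is higher).
With n = 1, E = −(0.0592/1) log([Na⁺]ₐₙ/[Na⁺]꜀ₐₜ) = −(0.0592/1) log(0.0067/0.35) = −(0.0592/1)(-1.718) = +0.102 V.

+0.102 V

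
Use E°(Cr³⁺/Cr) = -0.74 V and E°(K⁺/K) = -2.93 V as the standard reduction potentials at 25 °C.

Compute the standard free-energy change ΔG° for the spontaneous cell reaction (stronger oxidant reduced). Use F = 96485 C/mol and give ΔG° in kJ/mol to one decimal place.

-633.9 kJ/mol

Cr³⁺/Cr (E° = -0.74 V) is the cathode; K⁺/K (E° = -2.93 V) is the anode, so E°cell = +2.19 V.
Balancing electrons gives n = 3 (lcm of 3 and 1).
ΔG° = −nFE° = −(3)(96485)(+2.19) = -633,906 J = -633.9 kJ/mol.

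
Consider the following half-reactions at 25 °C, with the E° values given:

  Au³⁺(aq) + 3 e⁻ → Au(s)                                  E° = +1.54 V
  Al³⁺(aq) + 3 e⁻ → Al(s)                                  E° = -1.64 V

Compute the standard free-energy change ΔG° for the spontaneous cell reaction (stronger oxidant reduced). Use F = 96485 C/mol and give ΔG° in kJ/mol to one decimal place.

Au³⁺/Au (E° = +1.54 V) is the cathode; Al³⁺/Al (E° = -1.64 V) is the anode, so E°cell = +3.18 V.
Balancing electrons gives n = 3 (lcm of 3 and 3).
ΔG° = −nFE° = −(3)(96485)(+3.18) = -920,467 J = -920.5 kJ/mol.

-920.5 kJ/mol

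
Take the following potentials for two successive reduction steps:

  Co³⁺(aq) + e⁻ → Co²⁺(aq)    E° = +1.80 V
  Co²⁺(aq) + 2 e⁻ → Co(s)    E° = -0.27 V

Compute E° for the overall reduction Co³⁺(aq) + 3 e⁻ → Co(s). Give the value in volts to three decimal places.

+0.420 V

Standard free energies of sequential steps add: ΔG°₃ = ΔG°₁ + ΔG°₂, so n₃E°₃ = n₁E°₁ + n₂E°₂.
E°₃ = (1×+1.80 + 2×-0.27) / 3 = (+1.260) / 3 = +0.420 V.
Simply averaging or adding the two E° values would be wrong; the electron-weighted sum is required.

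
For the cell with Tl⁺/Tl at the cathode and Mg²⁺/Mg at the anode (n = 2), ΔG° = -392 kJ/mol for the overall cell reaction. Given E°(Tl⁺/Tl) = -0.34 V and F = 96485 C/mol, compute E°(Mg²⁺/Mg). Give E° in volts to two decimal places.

-2.37 V

E°cell = −ΔG°/(nF) = −(-392×10³)/((2)(96485)) = +2.031 V.
Since Tl⁺/Tl is the cathode and Mg²⁺/Mg the anode, E°cell = E°(Tl⁺/Tl) − E°(Mg²⁺/Mg).
So E°(Mg²⁺/Mg) = E°(Tl⁺/Tl) − E°cell = (-0.34) − (+2.031) = -2.37 V.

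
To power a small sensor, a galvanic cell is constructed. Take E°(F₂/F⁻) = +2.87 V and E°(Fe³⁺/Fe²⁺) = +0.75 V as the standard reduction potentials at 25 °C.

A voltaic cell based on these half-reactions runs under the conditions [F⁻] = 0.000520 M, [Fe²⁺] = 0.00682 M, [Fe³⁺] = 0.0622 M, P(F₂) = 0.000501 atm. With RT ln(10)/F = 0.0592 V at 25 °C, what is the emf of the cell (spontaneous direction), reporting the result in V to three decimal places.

F₂/F⁻ is the cathode (higher E°), Fe³⁺/Fe²⁺ the anode: E°cell = +2.87 − (+0.75) = +2.12 V, n = 2.
Overall: F₂(g) + 2 Fe²⁺(aq) → 2 F⁻(aq) + 2 Fe³⁺(aq)
Q = [F⁻]^2·[Fe³⁺]^2 / (P(F₂)·[Fe²⁺]^2); log Q = -1.348.
E = E° − (0.0592/n) log Q = +2.12 − (0.0592/2)(-1.348) = +2.160 V.

+2.160 V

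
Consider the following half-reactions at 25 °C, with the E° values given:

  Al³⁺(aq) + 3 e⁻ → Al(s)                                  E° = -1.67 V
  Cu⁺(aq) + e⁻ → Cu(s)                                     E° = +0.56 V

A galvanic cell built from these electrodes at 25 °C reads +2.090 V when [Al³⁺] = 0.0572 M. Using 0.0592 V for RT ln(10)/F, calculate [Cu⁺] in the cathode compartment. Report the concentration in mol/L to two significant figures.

0.0017 M

Cu⁺/Cu is the cathode, Al³⁺/Al the anode: E°cell = +2.23 V, n = 3.
Overall reaction: 3 Cu⁺(aq) + Al(s) → 3 Cu(s) + Al³⁺(aq); Q = [Al³⁺]^1/[Cu⁺]^3.
From E = E° − (0.0592/n) log Q: log Q = (E° − E)·n/0.0592 = (+2.23 − (+2.090))·3/0.0592 = 7.0946.
So 3·log[Cu⁺] = 1·log(0.0572) − log Q = -1.2426 − (7.0946) = -8.3372; log[Cu⁺] = -8.3372 / 3 = -2.7791; [Cu⁺] = 10^(-2.7791) ≈ 0.0017 M.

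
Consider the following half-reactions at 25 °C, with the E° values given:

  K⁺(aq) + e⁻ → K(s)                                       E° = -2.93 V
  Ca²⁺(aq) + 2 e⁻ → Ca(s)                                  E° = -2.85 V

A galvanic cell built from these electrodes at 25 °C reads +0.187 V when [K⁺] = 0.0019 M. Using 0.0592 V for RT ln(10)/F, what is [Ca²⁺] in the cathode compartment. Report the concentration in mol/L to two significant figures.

0.015 M

Ca²⁺/Ca is the cathode, K⁺/K the anode: E°cell = +0.08 V, n = 2.
Overall reaction: Ca²⁺(aq) + 2 K(s) → Ca(s) + 2 K⁺(aq); Q = [K⁺]^2/[Ca²⁺]^1.
From E = E° − (0.0592/n) log Q: log Q = (E° − E)·n/0.0592 = (+0.08 − (+0.187))·2/0.0592 = -3.6149.
So 1·log[Ca²⁺] = 2·log(0.0019) − log Q = -5.4425 − (-3.6149) = -1.8276; [Ca²⁺] = 10^(-1.8276) ≈ 0.015 M.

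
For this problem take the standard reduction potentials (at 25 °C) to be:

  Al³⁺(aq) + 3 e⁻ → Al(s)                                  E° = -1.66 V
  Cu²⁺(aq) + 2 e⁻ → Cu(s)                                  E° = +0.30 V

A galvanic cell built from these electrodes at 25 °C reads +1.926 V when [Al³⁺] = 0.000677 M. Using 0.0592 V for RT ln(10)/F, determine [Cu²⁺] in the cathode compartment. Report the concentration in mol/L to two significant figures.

0.00055 M

Cu²⁺/Cu is the cathode, Al³⁺/Al the anode: E°cell = +1.96 V, n = 6.
Overall reaction: 3 Cu²⁺(aq) + 2 Al(s) → 3 Cu(s) + 2 Al³⁺(aq); Q = [Al³⁺]^2/[Cu²⁺]^3.
From E = E° − (0.0592/n) log Q: log Q = (E° − E)·n/0.0592 = (+1.96 − (+1.926))·6/0.0592 = 3.4459.
So 3·log[Cu²⁺] = 2·log(0.000677) − log Q = -6.3388 − (3.4459) = -9.7847; log[Cu²⁺] = -9.7847 / 3 = -3.2616; [Cu²⁺] = 10^(-3.2616) ≈ 0.00055 M.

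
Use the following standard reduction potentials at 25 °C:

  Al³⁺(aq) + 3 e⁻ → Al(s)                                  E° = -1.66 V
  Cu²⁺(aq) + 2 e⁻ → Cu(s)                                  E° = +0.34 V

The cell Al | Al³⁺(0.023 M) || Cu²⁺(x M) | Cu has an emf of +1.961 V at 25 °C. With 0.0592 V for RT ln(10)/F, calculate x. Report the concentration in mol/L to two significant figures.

0.0039 M

Cu²⁺/Cu is the cathode, Al³⁺/Al the anode: E°cell = +2.00 V, n = 6.
Overall reaction: 3 Cu²⁺(aq) + 2 Al(s) → 3 Cu(s) + 2 Al³⁺(aq); Q = [Al³⁺]^2/[Cu²⁺]^3.
From E = E° − (0.0592/n) log Q: log Q = (E° − E)·n/0.0592 = (+2.00 − (+1.961))·6/0.0592 = 3.9527.
So 3·log[Cu²⁺] = 2·log(0.023) − log Q = -3.2765 − (3.9527) = -7.2292; log[Cu²⁺] = -7.2292 / 3 = -2.4097; [Cu²⁺] = 10^(-2.4097) ≈ 0.0039 M.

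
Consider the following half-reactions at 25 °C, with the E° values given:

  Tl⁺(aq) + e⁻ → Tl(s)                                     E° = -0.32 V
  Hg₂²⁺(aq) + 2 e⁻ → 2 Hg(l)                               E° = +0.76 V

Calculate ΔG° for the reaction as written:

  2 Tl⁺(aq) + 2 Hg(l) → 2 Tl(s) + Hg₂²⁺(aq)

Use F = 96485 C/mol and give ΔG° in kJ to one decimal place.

+208.4 kJ

As written, Tl⁺/Tl is reduced (cathode) and Hg₂²⁺/Hg is oxidised (anode), so E°cell = (-0.32) − (+0.76) = -1.08 V.
Balancing electrons gives n = 2.
ΔG° = −nFE° = −(2)(96485)(-1.08) = 208,408 J = +208.4 kJ.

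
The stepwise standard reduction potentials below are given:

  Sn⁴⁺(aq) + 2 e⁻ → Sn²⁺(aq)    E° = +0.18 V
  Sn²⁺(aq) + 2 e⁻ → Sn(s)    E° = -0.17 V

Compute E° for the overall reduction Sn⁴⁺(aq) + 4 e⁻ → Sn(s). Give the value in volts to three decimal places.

+0.005 V

Since ΔG° = −nFE° is additive over sequential reductions, n₃E°₃ = n₁E°₁ + n₂E°₂.
E°₃ = (2×+0.18 + 2×-0.17) / 4 = (+0.020) / 4 = +0.005 V.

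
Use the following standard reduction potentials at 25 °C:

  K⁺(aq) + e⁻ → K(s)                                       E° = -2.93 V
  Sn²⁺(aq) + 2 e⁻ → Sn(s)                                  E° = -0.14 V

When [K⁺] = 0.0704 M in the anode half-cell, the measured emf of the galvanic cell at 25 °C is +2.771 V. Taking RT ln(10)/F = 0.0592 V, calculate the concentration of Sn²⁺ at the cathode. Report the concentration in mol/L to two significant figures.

0.0011 M

Sn²⁺/Sn is the cathode, K⁺/K the anode: E°cell = +2.79 V, n = 2.
Overall reaction: Sn²⁺(aq) + 2 K(s) → Sn(s) + 2 K⁺(aq); Q = [K⁺]^2/[Sn²⁺]^1.
From E = E° − (0.0592/n) log Q: log Q = (E° − E)·n/0.0592 = (+2.79 − (+2.771))·2/0.0592 = 0.6419.
So 1·log[Sn²⁺] = 2·log(0.0704) − log Q = -2.3049 − (0.6419) = -2.9468; [Sn²⁺] = 10^(-2.9468) ≈ 0.0011 M.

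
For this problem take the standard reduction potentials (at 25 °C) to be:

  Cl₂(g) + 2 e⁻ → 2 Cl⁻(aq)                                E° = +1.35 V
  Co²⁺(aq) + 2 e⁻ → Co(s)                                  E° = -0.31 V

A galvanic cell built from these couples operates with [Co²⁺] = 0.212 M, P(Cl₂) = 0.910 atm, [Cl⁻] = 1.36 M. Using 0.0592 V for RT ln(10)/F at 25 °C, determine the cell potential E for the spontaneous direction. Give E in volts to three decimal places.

Cl₂/Cl⁻ is the cathode (higher E°), Co²⁺/Co the anode: E°cell = +1.35 − (-0.31) = +1.66 V, n = 2.
Overall: Cl₂(g) + Co(s) → 2 Cl⁻(aq) + Co²⁺(aq)
Q = [Cl⁻]^2·[Co²⁺] / (P(Cl₂)); log Q = -0.366.
E = E° − (0.0592/n) log Q = +1.66 − (0.0592/2)(-0.366) = +1.671 V.

+1.671 V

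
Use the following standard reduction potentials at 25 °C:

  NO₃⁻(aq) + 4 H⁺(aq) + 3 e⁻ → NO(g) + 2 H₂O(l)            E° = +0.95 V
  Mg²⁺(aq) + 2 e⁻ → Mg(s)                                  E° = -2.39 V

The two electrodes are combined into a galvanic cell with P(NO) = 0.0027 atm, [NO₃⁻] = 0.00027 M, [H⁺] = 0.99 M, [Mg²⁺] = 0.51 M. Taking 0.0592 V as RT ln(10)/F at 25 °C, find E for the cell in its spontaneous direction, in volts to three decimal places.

NO₃⁻/NO is the cathode (higher E°), Mg²⁺/Mg the anode: E°cell = +0.95 − (-2.39) = +3.34 V, n = 6.
Overall: 2 NO₃⁻(aq) + 8 H⁺(aq) + 3 Mg(s) → 2 NO(g) + 4 H₂O(l) + 3 Mg²⁺(aq)
Q = P(NO)^2·[Mg²⁺]^3 / ([NO₃⁻]^2·[H⁺]^8); log Q = 1.158.
E = E° − (0.0592/n) log Q = +3.34 − (0.0592/6)(1.158) = +3.329 V.

+3.329 V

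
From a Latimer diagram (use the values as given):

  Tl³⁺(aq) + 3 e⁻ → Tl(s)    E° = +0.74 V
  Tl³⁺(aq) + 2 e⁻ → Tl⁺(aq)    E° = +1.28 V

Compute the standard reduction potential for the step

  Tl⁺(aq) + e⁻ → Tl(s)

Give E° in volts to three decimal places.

Sequential free energies add, so n₃E°₃ = n₁E°₁ + n₂E°₂.
With n₃ = 3, and the known step contributing 2×(+1.28) V, the unknown satisfies 1·E° = 3×(+0.74) − 2×(+1.28) = -0.340.
E° = -0.340 / 1 = -0.340 V.

-0.340 V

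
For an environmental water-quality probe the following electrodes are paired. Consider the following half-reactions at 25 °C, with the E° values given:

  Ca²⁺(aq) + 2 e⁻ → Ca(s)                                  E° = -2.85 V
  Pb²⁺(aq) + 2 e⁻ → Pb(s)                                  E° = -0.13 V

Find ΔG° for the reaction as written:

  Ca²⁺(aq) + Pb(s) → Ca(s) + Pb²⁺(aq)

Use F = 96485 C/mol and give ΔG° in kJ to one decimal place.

+524.9 kJ

As written, Ca²⁺/Ca is reduced (cathode) and Pb²⁺/Pb is oxidised (anode), so E°cell = (-2.85) − (-0.13) = -2.72 V.
Balancing electrons gives n = 2.
ΔG° = −nFE° = −(2)(96485)(-2.72) = 524,878 J = +524.9 kJ.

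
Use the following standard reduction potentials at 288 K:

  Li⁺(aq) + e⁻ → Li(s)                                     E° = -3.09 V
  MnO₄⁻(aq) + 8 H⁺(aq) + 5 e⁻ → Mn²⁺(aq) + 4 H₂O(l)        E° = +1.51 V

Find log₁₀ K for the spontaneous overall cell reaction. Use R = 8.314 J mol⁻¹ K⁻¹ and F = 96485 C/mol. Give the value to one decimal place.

402.5

Cathode: MnO₄⁻/Mn²⁺; anode: Li⁺/Li. E°cell = (+1.51) − (-3.09) = +4.60 V, with n = 5.
ΔG° = −nFE° = −RT ln K, so ln K = nFE°/(RT) = (5)(96485)(+4.60) / ((8.314)(288)) = 926.798.
log₁₀ K = 926.798 / ln 10 = 402.5.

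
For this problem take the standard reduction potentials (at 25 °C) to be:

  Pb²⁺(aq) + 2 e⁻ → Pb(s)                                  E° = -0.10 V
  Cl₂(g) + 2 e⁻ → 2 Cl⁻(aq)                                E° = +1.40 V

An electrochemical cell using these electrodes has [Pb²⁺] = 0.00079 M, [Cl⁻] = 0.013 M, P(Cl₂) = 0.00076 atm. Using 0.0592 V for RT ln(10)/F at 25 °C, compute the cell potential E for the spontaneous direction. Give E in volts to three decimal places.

+1.611 V

Cl₂/Cl⁻ is the cathode (higher E°), Pb²⁺/Pb the anode: E°cell = +1.40 − (-0.10) = +1.50 V, n = 2.
Overall: Cl₂(g) + Pb(s) → 2 Cl⁻(aq) + Pb²⁺(aq)
Q = [Cl⁻]^2·[Pb²⁺] / (P(Cl₂)); log Q = -3.755.
E = E° − (0.0592/n) log Q = +1.50 − (0.0592/2)(-3.755) = +1.611 V.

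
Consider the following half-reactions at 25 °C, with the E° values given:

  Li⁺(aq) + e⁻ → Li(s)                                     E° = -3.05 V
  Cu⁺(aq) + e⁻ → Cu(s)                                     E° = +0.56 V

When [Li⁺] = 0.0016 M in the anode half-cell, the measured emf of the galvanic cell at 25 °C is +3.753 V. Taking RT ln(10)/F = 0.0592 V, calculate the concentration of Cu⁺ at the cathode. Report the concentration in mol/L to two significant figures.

Cu⁺/Cu is the cathode, Li⁺/Li the anode: E°cell = +3.61 V, n = 1.
Overall reaction: Cu⁺(aq) + Li(s) → Cu(s) + Li⁺(aq); Q = [Li⁺]^1/[Cu⁺]^1.
From E = E° − (0.0592/n) log Q: log Q = (E° − E)·n/0.0592 = (+3.61 − (+3.753))·1/0.0592 = -2.4155.
So 1·log[Cu⁺] = 1·log(0.0016) − log Q = -2.7959 − (-2.4155) = -0.3804; [Cu⁺] = 10^(-0.3804) ≈ 0.42 M.

0.42 M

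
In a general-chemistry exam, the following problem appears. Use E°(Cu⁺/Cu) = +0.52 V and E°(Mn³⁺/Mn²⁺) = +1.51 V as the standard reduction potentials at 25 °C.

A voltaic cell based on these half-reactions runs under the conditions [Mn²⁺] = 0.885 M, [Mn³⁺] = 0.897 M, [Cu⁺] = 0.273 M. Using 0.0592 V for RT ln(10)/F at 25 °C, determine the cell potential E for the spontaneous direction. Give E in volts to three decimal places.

Mn³⁺/Mn²⁺ is the cathode (higher E°), Cu⁺/Cu the anode: E°cell = +1.51 − (+0.52) = +0.99 V, n = 1.
Overall: Mn³⁺(aq) + Cu(s) → Mn²⁺(aq) + Cu⁺(aq)
Q = [Mn²⁺]·[Cu⁺] / ([Mn³⁺]); log Q = -0.570.
E = E° − (0.0592/n) log Q = +0.99 − (0.0592/1)(-0.570) = +1.024 V.

+1.024 V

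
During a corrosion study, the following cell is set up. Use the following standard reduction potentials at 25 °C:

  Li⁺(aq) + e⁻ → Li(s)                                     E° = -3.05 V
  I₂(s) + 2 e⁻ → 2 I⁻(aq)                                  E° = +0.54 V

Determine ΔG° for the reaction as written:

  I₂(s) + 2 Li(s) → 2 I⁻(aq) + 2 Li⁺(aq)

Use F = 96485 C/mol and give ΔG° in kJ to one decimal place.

-692.8 kJ

As written, I₂/I⁻ is reduced (cathode) and Li⁺/Li is oxidised (anode), so E°cell = (+0.54) − (-3.05) = +3.59 V.
Balancing electrons gives n = 2.
ΔG° = −nFE° = −(2)(96485)(+3.59) = -692,762 J = -692.8 kJ.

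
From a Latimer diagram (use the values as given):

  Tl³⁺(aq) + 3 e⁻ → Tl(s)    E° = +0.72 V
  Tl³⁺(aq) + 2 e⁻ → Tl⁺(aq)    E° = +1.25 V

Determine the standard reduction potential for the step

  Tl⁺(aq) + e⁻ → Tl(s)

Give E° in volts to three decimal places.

-0.340 V

Sequential free energies add, so n₃E°₃ = n₁E°₁ + n₂E°₂.
With n₃ = 3, and the known step contributing 2×(+1.25) V, the unknown satisfies 1·E° = 3×(+0.72) − 2×(+1.25) = -0.340.
E° = -0.340 / 1 = -0.340 V.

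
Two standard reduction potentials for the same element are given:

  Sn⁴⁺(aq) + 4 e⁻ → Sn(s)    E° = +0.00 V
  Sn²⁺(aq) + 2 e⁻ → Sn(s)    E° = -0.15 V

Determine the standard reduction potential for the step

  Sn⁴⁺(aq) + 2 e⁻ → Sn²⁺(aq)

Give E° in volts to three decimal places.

Sequential free energies add, so n₃E°₃ = n₁E°₁ + n₂E°₂.
With n₃ = 4, and the known step contributing 2×(-0.15) V, the unknown satisfies 2·E° = 4×(+0.00) − 2×(-0.15) = +0.300.
E° = +0.300 / 2 = +0.150 V.

+0.150 V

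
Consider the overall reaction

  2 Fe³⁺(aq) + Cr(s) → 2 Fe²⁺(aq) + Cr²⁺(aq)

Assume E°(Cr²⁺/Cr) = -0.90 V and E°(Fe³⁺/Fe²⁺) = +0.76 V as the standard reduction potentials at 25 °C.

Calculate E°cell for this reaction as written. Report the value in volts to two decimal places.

The Fe³⁺/Fe²⁺ couple has the higher reduction potential, so it is the cathode; Cr²⁺/Cr is oxidised at the anode.
E°cell = E°(cathode) − E°(anode) = (+0.76) − (-0.90) = +1.66 V.

+1.66 V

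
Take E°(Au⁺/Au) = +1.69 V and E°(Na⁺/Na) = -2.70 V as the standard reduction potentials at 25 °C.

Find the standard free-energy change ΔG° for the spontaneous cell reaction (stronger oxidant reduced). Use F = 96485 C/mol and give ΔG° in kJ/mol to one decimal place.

Au⁺/Au (E° = +1.69 V) is the cathode; Na⁺/Na (E° = -2.70 V) is the anode, so E°cell = +4.39 V.
Balancing electrons gives n = 1 (lcm of 1 and 1).
ΔG° = −nFE° = −(1)(96485)(+4.39) = -423,569 J = -423.6 kJ/mol.

-423.6 kJ/mol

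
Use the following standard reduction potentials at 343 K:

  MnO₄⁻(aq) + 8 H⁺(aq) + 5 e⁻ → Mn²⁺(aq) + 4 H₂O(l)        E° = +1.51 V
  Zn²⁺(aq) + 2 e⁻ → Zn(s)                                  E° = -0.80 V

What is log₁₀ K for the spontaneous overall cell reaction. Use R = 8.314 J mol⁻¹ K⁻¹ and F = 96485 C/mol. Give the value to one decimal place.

Cathode: MnO₄⁻/Mn²⁺; anode: Zn²⁺/Zn. E°cell = (+1.51) − (-0.80) = +2.31 V, with n = 10.
ΔG° = −nFE° = −RT ln K, so ln K = nFE°/(RT) = (10)(96485)(+2.31) / ((8.314)(343)) = 781.570.
log₁₀ K = 781.570 / ln 10 = 339.4.

339.4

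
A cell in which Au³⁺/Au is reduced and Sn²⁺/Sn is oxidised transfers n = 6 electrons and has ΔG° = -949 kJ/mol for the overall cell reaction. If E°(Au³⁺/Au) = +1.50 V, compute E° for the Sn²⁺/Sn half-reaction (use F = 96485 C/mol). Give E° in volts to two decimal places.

E°cell = −ΔG°/(nF) = −(-949×10³)/((6)(96485)) = +1.639 V.
Since Au³⁺/Au is the cathode and Sn²⁺/Sn the anode, E°cell = E°(Au³⁺/Au) − E°(Sn²⁺/Sn).
So E°(Sn²⁺/Sn) = E°(Au³⁺/Au) − E°cell = (+1.50) − (+1.639) = -0.14 V.

-0.14 V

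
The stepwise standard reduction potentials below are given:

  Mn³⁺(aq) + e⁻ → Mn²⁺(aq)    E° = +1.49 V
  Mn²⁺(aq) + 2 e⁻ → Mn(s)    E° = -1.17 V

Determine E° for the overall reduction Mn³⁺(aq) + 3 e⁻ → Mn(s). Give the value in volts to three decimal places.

Standard free energies of sequential steps add: ΔG°₃ = ΔG°₁ + ΔG°₂, so n₃E°₃ = n₁E°₁ + n₂E°₂.
E°₃ = (1×+1.49 + 2×-1.17) / 3 = (-0.850) / 3 = -0.283 V.

-0.283 V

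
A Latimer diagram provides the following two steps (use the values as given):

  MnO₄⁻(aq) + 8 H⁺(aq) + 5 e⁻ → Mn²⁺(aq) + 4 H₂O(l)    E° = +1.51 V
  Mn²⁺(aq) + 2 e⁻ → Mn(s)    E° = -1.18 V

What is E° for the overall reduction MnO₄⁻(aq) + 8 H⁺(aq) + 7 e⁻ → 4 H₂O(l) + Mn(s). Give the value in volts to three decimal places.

Since ΔG° = −nFE° is additive over sequential reductions, n₃E°₃ = n₁E°₁ + n₂E°₂.
E°₃ = (5×+1.51 + 2×-1.18) / 7 = (+5.190) / 7 = +0.741 V.

+0.741 V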